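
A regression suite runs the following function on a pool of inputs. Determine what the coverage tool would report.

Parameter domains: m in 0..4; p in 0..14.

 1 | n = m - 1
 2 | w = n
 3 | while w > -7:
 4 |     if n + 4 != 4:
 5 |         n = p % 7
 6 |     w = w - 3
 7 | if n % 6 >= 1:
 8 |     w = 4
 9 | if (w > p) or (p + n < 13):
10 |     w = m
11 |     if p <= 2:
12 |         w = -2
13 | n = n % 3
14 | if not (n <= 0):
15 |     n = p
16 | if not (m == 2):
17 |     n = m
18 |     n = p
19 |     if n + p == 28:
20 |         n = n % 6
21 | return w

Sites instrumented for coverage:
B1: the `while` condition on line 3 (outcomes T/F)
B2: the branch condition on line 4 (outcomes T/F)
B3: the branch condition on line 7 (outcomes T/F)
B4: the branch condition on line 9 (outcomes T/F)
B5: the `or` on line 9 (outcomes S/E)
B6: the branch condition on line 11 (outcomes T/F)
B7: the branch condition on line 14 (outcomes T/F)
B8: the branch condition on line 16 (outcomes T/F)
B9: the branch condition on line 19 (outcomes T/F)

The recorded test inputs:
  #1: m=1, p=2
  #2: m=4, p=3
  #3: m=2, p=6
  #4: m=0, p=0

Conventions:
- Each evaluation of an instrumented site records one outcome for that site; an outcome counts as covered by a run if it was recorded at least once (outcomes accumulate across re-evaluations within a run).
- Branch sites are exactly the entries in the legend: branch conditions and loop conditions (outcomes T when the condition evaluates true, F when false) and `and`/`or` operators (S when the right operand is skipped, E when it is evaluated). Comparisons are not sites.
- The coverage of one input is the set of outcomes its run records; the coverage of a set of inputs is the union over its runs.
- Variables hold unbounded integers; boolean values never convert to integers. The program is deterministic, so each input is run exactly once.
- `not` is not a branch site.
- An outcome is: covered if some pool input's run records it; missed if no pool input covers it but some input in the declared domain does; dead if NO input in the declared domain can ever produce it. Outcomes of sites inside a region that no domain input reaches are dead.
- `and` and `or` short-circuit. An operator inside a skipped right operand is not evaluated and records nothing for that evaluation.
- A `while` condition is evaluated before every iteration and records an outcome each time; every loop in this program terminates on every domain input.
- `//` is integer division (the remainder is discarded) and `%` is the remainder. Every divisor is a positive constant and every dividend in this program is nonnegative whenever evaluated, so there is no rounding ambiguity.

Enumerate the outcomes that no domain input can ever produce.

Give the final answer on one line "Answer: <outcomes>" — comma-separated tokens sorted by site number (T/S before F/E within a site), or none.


running all 75 domain inputs and tallying outcomes:
  reachable outcomes have witnesses, e.g. B1=T (e.g. m=0, p=0), B1=F (e.g. m=0, p=0), B2=T (e.g. m=0, p=0), B2=F (e.g. m=0, p=0)
Answer: none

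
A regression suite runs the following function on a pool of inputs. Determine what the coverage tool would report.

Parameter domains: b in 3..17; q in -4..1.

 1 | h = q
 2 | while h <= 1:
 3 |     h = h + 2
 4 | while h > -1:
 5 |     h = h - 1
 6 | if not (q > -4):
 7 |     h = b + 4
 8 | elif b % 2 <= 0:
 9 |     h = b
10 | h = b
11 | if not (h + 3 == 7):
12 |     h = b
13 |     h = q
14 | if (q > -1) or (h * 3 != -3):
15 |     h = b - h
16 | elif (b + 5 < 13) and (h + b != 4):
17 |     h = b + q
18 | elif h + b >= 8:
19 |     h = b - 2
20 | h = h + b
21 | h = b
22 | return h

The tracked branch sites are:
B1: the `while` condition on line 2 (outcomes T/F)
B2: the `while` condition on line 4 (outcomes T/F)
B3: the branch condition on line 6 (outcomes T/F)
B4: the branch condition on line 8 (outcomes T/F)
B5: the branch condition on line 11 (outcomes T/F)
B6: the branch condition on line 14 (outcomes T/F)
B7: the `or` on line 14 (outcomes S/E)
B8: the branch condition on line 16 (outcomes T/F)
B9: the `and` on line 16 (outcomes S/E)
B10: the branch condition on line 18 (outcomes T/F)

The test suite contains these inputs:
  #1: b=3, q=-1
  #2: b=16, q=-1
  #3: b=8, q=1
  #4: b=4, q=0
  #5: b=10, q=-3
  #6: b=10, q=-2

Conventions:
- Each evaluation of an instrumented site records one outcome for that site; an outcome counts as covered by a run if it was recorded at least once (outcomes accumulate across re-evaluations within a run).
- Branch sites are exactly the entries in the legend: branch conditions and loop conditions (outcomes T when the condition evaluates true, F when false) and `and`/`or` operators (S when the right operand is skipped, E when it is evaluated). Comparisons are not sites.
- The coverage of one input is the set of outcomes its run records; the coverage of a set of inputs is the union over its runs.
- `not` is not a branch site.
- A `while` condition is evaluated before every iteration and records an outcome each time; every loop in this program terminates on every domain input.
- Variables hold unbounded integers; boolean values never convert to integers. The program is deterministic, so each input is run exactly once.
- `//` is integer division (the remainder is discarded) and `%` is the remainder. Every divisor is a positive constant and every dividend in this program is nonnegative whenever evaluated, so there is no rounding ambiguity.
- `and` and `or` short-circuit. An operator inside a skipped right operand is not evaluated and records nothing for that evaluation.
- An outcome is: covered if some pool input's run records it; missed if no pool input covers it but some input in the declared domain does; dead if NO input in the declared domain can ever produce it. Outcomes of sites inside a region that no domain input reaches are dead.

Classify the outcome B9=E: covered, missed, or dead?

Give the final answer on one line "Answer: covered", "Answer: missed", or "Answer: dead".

B9=E is recorded by pool input(s) 1 -> covered

Answer: covered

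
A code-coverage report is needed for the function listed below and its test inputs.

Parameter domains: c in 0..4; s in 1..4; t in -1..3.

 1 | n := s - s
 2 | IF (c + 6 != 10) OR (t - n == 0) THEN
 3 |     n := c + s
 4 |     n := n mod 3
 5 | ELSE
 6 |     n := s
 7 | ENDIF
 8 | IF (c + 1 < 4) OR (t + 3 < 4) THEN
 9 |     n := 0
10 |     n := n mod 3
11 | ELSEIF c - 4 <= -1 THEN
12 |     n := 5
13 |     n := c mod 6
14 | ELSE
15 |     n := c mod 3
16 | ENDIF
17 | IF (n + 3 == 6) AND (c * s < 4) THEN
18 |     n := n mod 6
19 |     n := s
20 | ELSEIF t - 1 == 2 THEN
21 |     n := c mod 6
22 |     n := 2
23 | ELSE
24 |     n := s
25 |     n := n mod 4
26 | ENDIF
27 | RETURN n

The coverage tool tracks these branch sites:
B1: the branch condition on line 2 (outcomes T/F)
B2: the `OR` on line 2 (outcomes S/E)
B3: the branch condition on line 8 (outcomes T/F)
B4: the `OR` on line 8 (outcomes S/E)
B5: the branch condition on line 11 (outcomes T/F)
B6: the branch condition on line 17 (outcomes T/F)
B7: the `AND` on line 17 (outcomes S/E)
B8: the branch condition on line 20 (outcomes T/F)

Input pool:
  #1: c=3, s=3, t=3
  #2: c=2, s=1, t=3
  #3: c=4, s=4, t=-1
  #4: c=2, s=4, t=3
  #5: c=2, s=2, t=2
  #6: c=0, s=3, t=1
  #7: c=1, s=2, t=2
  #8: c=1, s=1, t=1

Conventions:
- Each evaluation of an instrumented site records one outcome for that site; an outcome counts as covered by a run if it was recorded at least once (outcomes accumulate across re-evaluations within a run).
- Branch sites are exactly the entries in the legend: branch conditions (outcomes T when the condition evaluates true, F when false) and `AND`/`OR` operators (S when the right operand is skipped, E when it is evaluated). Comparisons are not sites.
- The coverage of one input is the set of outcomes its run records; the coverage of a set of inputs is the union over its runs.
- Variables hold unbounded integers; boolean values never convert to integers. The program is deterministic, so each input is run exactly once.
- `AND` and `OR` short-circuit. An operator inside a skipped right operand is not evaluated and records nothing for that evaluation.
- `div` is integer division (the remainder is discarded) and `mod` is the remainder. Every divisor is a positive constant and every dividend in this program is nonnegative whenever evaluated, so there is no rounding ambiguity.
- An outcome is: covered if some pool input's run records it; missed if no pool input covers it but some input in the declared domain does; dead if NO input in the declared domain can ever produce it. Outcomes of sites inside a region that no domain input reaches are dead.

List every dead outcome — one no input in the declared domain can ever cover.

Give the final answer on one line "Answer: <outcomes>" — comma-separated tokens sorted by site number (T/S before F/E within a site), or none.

sweeping the full domain (100 inputs) for each outcome:
  reachable outcomes have witnesses, e.g. B1=T (e.g. c=0, s=1, t=-1), B1=F (e.g. c=4, s=1, t=-1), B2=S (e.g. c=0, s=1, t=-1), B2=E (e.g. c=4, s=1, t=-1)

Answer: none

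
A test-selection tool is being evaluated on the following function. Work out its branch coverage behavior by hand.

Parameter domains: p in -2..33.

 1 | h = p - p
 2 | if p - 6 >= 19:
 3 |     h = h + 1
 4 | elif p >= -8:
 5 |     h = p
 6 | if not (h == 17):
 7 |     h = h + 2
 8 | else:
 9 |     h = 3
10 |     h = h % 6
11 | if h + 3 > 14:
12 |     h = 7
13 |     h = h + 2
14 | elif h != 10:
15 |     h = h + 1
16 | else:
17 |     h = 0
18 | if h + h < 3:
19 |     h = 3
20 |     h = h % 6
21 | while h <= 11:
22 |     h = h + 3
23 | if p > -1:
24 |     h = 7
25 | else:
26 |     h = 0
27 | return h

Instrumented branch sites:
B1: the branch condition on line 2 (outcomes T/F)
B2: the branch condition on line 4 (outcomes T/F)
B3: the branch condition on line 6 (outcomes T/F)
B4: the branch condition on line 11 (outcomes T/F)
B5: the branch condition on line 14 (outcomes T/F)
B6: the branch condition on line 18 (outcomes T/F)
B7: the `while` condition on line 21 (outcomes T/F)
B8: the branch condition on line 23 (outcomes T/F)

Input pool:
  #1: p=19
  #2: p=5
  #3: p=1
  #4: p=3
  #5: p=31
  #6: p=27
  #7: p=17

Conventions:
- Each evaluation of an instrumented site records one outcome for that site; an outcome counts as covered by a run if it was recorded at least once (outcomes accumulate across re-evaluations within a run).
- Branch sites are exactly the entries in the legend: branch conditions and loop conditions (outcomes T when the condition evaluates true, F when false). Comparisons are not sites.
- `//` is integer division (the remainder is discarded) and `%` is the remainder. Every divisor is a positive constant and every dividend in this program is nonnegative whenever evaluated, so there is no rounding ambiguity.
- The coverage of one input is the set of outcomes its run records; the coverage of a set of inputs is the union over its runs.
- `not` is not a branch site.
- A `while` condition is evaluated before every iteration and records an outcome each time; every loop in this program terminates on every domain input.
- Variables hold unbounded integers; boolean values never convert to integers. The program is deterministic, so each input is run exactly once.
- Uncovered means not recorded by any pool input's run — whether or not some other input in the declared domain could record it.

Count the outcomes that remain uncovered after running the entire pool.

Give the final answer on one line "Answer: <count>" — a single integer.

#1 (p=19) -> covered: B1=F, B2=T, B3=T, B4=T, B6=F, B7=T, B7=F, B8=T
#2 (p=5) -> covered: B1=F, B2=T, B3=T, B4=F, B5=T, B6=F, B7=T, B7=F, B8=T
#3 (p=1) -> covered: B1=F, B2=T, B3=T, B4=F, B5=T, B6=F, B7=T, B7=F, B8=T
#4 (p=3) -> covered: B1=F, B2=T, B3=T, B4=F, B5=T, B6=F, B7=T, B7=F, B8=T
#5 (p=31) -> covered: B1=T, B3=T, B4=F, B5=T, B6=F, B7=T, B7=F, B8=T
#6 (p=27) -> covered: B1=T, B3=T, B4=F, B5=T, B6=F, B7=T, B7=F, B8=T
#7 (p=17) -> covered: B1=F, B2=T, B3=F, B4=F, B5=T, B6=F, B7=T, B7=F, B8=T
union over the pool: B1=T, B1=F, B2=T, B3=T, B3=F, B4=T, B4=F, B5=T, B6=F, B7=T, B7=F, B8=T
uncovered (4 of 16): B2=F, B5=F, B6=T, B8=F

Answer: 4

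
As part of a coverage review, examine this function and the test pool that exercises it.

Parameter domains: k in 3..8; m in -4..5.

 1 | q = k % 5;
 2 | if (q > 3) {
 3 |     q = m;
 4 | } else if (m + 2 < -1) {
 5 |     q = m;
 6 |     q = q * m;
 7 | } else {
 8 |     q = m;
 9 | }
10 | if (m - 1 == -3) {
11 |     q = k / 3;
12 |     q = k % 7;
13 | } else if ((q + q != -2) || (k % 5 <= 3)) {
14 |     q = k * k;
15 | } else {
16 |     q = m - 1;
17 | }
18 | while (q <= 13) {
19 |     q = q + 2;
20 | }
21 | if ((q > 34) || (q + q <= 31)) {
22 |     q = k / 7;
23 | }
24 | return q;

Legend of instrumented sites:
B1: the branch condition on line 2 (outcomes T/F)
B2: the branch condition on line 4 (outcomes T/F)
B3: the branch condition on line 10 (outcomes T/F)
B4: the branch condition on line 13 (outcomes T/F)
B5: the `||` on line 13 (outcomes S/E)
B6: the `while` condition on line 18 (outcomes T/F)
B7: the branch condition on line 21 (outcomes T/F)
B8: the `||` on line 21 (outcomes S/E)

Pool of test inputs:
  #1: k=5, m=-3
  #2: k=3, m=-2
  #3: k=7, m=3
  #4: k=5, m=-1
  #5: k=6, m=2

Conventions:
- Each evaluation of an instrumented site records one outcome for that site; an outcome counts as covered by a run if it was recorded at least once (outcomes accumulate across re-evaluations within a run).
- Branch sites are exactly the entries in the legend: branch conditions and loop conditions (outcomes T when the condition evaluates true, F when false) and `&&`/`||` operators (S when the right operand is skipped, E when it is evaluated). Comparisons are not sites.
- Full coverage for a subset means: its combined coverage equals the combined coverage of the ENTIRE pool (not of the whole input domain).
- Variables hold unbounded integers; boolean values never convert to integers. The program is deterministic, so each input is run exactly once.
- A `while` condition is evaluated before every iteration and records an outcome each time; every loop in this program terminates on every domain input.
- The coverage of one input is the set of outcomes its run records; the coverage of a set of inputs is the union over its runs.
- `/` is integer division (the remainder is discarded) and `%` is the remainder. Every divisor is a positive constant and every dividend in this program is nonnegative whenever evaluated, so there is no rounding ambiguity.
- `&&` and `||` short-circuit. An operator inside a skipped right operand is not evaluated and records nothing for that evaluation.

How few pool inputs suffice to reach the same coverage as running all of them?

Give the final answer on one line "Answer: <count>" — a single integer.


#1 (k=5, m=-3) -> B1->F, B2->F, B3->F, B5->S, B4->T, B6->F, B8->E, B7->F; covered: B1=F, B2=F, B3=F, B4=T, B5=S, B6=F, B7=F, B8=E
#2 (k=3, m=-2) -> B1->F, B2->F, B3->T, B6->T, B6->T, B6->T, B6->T, B6->T, B6->T, B6->F, B8->E, B7->T; covered: B1=F, B2=F, B3=T, B6=T, B6=F, B7=T, B8=E
#3 (k=7, m=3) -> B1->F, B2->F, B3->F, B5->S, B4->T, B6->F, B8->S, B7->T; covered: B1=F, B2=F, B3=F, B4=T, B5=S, B6=F, B7=T, B8=S
#4 (k=5, m=-1) -> B1->F, B2->F, B3->F, B5->E, B4->T, B6->F, B8->E, B7->F; covered: B1=F, B2=F, B3=F, B4=T, B5=E, B6=F, B7=F, B8=E
#5 (k=6, m=2) -> B1->F, B2->F, B3->F, B5->S, B4->T, B6->F, B8->S, B7->T; covered: B1=F, B2=F, B3=F, B4=T, B5=S, B6=F, B7=T, B8=S
union over all inputs: B1=F, B2=F, B3=T, B3=F, B4=T, B5=S, B5=E, B6=T, B6=F, B7=T, B7=F, B8=S, B8=E (13 outcomes)
no size-1 subset reaches all 13 outcomes (best union: 8/13)
no size-2 subset reaches all 13 outcomes (best union: 11/13)
size 3: inputs {2, 3, 4} cover all 13 outcomes, and no lexicographically smaller subset of this size does
Answer: 3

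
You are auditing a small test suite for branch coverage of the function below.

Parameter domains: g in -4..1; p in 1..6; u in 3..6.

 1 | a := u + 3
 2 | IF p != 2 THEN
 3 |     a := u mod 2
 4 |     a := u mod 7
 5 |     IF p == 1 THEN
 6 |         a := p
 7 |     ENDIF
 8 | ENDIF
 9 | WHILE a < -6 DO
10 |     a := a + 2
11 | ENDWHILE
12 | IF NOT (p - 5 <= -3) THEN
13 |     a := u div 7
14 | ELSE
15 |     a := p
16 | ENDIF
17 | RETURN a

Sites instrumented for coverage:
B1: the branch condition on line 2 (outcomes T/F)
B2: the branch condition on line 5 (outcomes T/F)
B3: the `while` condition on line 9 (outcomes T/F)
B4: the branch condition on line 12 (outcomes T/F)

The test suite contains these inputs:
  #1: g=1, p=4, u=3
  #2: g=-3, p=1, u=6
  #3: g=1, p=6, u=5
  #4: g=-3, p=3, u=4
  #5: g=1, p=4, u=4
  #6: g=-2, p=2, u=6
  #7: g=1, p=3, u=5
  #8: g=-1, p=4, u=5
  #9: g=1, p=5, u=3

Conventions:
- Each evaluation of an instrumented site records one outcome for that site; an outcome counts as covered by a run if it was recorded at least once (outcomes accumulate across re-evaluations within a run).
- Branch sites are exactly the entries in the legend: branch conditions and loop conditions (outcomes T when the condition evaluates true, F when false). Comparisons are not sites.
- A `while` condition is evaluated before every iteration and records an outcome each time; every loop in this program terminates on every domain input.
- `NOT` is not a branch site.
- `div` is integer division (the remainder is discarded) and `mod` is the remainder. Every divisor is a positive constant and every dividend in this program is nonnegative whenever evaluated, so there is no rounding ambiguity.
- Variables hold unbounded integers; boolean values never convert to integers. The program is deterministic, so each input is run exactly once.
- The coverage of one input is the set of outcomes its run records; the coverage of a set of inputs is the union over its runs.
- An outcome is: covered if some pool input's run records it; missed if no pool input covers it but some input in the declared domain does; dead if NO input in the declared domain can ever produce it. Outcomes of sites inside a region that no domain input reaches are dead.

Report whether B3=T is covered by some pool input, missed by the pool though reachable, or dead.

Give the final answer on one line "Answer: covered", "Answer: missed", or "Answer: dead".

no pool input records B3=T
checking all 144 inputs in the declared domain: B3=T is never recorded -> dead

Answer: dead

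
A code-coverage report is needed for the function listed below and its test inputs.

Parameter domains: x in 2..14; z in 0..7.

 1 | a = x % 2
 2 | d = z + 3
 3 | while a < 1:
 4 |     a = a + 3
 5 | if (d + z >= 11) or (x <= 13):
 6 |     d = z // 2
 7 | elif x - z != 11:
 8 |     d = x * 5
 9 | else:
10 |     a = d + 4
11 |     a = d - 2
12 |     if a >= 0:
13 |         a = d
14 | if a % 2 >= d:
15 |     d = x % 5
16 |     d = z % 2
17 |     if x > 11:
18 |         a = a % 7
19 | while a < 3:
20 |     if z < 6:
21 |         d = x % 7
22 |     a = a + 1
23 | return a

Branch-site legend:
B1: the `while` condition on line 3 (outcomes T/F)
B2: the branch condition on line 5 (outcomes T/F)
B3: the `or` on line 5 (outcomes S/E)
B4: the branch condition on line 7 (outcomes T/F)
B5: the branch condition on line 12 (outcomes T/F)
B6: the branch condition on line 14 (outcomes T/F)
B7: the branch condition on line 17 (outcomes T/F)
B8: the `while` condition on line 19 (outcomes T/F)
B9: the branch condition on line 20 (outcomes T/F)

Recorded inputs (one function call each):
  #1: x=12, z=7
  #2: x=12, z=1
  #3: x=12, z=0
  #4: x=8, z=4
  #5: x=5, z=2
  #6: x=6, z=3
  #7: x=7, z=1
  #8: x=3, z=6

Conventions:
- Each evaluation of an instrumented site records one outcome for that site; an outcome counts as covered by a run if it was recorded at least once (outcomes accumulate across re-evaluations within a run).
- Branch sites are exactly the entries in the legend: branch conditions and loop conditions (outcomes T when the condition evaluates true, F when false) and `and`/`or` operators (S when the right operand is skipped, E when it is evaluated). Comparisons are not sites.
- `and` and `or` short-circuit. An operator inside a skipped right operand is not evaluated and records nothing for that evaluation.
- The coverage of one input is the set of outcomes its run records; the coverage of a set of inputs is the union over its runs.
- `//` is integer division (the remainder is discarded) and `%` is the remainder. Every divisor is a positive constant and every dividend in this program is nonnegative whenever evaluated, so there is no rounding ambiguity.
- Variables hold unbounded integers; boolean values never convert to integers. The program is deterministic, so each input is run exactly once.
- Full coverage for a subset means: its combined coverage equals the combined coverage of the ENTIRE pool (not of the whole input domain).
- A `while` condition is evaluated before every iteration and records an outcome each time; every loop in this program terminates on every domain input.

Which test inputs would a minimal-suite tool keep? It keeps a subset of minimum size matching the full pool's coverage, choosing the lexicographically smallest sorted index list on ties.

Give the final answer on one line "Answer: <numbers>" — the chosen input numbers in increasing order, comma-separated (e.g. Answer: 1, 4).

#1 (x=12, z=7) -> B1->T, B1->F, B3->S, B2->T, B6->F, B8->F; covered: B1=T, B1=F, B2=T, B3=S, B6=F, B8=F
#2 (x=12, z=1) -> B1->T, B1->F, B3->E, B2->T, B6->T, B7->T, B8->F; covered: B1=T, B1=F, B2=T, B3=E, B6=T, B7=T, B8=F
#3 (x=12, z=0) -> B1->T, B1->F, B3->E, B2->T, B6->T, B7->T, B8->F; covered: B1=T, B1=F, B2=T, B3=E, B6=T, B7=T, B8=F
#4 (x=8, z=4) -> B1->T, B1->F, B3->S, B2->T, B6->F, B8->F; covered: B1=T, B1=F, B2=T, B3=S, B6=F, B8=F
#5 (x=5, z=2) -> B1->F, B3->E, B2->T, B6->T, B7->F, B8->T, B9->T, B8->T, B9->T, B8->F; covered: B1=F, B2=T, B3=E, B6=T, B7=F, B8=T, B8=F, B9=T
#6 (x=6, z=3) -> B1->T, B1->F, B3->E, B2->T, B6->T, B7->F, B8->F; covered: B1=T, B1=F, B2=T, B3=E, B6=T, B7=F, B8=F
#7 (x=7, z=1) -> B1->F, B3->E, B2->T, B6->T, B7->F, B8->T, B9->T, B8->T, B9->T, B8->F; covered: B1=F, B2=T, B3=E, B6=T, B7=F, B8=T, B8=F, B9=T
#8 (x=3, z=6) -> B1->F, B3->S, B2->T, B6->F, B8->T, B9->F, B8->T, B9->F, B8->F; covered: B1=F, B2=T, B3=S, B6=F, B8=T, B8=F, B9=F
union over all inputs: B1=T, B1=F, B2=T, B3=S, B3=E, B6=T, B6=F, B7=T, B7=F, B8=T, B8=F, B9=T, B9=F (13 outcomes)
size 1 is not enough: best union over all size-1 subsets is 8/13
size 2 is not enough: best union over all size-2 subsets is 11/13
inputs {2, 5, 8} (size 3) cover everything; no size-3 subset with a lexicographically smaller index list covers all 13

Answer: 2, 5, 8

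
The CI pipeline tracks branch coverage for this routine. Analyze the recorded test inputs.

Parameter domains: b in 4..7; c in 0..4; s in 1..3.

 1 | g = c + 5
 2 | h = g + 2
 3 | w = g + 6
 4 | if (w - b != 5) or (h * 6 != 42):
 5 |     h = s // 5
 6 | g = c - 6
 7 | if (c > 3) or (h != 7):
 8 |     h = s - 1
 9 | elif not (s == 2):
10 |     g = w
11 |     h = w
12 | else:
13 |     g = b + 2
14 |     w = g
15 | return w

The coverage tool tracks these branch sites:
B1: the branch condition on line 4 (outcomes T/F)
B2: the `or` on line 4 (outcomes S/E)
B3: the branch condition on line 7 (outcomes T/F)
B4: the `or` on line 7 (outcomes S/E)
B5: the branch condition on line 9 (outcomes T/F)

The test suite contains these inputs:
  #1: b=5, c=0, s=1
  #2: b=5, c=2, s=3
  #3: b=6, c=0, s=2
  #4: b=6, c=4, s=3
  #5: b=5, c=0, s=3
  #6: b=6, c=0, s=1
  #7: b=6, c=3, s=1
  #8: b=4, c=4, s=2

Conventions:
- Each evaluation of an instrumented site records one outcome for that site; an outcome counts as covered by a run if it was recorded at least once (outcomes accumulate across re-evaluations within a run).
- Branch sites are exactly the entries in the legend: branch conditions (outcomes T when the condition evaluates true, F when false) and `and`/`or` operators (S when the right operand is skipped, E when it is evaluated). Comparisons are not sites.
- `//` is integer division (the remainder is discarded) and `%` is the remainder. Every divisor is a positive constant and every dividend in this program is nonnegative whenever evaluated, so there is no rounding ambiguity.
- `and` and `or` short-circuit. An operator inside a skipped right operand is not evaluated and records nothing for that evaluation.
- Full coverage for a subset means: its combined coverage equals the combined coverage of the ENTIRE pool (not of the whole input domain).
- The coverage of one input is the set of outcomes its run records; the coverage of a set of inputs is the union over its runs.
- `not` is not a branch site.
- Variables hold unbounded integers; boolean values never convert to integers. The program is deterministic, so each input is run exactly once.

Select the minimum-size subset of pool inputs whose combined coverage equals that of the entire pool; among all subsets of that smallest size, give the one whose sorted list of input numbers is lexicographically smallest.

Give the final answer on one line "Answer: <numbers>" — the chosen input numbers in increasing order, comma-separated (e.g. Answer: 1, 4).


input #1, b=5, c=0, s=1: events B2->S, B1->T, B4->E, B3->T; outcomes B1=T, B2=S, B3=T, B4=E
input #2, b=5, c=2, s=3: events B2->S, B1->T, B4->E, B3->T; outcomes B1=T, B2=S, B3=T, B4=E
input #3, b=6, c=0, s=2: events B2->E, B1->F, B4->E, B3->F, B5->F; outcomes B1=F, B2=E, B3=F, B4=E, B5=F
input #4, b=6, c=4, s=3: events B2->S, B1->T, B4->S, B3->T; outcomes B1=T, B2=S, B3=T, B4=S
input #5, b=5, c=0, s=3: events B2->S, B1->T, B4->E, B3->T; outcomes B1=T, B2=S, B3=T, B4=E
input #6, b=6, c=0, s=1: events B2->E, B1->F, B4->E, B3->F, B5->T; outcomes B1=F, B2=E, B3=F, B4=E, B5=T
input #7, b=6, c=3, s=1: events B2->S, B1->T, B4->E, B3->T; outcomes B1=T, B2=S, B3=T, B4=E
input #8, b=4, c=4, s=2: events B2->S, B1->T, B4->S, B3->T; outcomes B1=T, B2=S, B3=T, B4=S
union over all inputs: B1=T, B1=F, B2=S, B2=E, B3=T, B3=F, B4=S, B4=E, B5=T, B5=F (10 outcomes)
no size-1 subset reaches all 10 outcomes (best union: 5/10)
no size-2 subset reaches all 10 outcomes (best union: 9/10)
inputs {3, 4, 6} (size 3) cover everything; no size-3 subset with a lexicographically smaller index list covers all 10
Answer: 3, 4, 6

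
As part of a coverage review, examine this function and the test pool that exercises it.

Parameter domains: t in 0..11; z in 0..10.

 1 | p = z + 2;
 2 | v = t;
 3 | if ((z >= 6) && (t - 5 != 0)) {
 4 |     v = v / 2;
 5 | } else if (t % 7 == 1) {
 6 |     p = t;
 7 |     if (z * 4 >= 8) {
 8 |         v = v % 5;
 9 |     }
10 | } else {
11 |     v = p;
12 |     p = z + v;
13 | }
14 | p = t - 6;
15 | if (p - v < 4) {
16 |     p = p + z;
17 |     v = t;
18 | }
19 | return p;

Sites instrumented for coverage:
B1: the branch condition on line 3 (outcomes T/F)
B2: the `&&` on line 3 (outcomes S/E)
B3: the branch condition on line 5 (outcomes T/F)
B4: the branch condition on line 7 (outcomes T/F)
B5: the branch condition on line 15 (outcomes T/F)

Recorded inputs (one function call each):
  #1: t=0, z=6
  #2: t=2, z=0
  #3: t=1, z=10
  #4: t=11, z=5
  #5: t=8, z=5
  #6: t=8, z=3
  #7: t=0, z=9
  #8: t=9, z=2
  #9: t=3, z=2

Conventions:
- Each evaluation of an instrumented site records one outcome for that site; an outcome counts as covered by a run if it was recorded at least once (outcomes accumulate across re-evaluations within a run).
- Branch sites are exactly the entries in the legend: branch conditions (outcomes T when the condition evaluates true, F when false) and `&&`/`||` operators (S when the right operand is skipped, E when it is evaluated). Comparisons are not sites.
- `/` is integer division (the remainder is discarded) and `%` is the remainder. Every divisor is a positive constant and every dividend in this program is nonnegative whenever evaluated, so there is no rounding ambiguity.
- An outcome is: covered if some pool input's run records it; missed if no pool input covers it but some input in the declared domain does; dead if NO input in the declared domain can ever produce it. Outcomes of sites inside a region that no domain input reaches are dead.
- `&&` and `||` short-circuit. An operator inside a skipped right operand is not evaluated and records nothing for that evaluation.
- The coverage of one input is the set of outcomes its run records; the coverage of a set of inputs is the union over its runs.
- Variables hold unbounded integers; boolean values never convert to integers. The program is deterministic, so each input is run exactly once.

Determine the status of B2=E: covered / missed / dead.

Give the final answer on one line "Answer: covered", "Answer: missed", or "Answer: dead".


B2=E is recorded by pool input(s) 1, 3, 7 -> covered
Answer: covered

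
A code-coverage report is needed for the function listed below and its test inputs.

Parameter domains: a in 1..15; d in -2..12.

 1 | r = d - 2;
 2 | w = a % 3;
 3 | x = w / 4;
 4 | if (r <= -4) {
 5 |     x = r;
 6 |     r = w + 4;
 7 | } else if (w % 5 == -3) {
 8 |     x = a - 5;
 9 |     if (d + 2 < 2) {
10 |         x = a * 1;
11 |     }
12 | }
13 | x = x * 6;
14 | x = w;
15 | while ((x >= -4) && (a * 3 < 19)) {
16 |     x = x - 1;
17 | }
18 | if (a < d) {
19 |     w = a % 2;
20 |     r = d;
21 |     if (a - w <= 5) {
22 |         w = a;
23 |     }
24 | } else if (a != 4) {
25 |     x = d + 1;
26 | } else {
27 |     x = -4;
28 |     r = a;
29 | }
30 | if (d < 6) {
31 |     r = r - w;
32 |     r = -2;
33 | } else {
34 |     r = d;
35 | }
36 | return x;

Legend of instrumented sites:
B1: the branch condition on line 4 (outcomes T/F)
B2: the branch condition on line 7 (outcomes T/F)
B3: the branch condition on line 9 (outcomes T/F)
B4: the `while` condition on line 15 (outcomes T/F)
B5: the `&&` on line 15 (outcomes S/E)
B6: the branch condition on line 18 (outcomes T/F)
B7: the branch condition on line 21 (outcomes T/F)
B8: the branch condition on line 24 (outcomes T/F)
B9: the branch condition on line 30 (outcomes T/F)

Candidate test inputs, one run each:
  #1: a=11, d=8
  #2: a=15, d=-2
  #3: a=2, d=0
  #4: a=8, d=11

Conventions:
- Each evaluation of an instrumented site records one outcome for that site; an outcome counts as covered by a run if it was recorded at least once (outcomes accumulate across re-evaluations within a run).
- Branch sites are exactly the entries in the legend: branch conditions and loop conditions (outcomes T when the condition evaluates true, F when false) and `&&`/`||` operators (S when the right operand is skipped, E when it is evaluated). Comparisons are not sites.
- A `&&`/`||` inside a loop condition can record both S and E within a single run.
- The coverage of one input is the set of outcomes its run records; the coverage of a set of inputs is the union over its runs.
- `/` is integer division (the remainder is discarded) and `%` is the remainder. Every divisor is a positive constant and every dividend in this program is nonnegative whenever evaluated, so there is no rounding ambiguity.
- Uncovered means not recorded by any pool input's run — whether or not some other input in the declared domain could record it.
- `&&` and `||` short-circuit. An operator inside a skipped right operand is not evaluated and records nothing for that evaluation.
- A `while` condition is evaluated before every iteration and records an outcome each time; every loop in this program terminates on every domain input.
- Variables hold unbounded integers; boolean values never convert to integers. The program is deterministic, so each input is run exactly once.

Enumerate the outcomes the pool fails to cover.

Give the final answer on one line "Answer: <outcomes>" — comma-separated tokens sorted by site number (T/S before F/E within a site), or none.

input #1 (a=11, d=8): events B1->F, B2->F, B5->E, B4->F, B6->F, B8->T, B9->F; covers B1=F, B2=F, B4=F, B5=E, B6=F, B8=T, B9=F
input #2 (a=15, d=-2): events B1->T, B5->E, B4->F, B6->F, B8->T, B9->T; covers B1=T, B4=F, B5=E, B6=F, B8=T, B9=T
input #3 (a=2, d=0): events B1->F, B2->F, B5->E, B4->T, B5->E, B4->T, B5->E, B4->T, B5->E, B4->T, B5->E, B4->T, B5->E, B4->T, ...; covers B1=F, B2=F, B4=T, B4=F, B5=S, B5=E, B6=F, B8=T, B9=T
input #4 (a=8, d=11): events B1->F, B2->F, B5->E, B4->F, B6->T, B7->F, B9->F; covers B1=F, B2=F, B4=F, B5=E, B6=T, B7=F, B9=F
union over the pool: B1=T, B1=F, B2=F, B4=T, B4=F, B5=S, B5=E, B6=T, B6=F, B7=F, B8=T, B9=T, B9=F
uncovered (5 of 18): B2=T, B3=T, B3=F, B7=T, B8=F

Answer: B2=T, B3=T, B3=F, B7=T, B8=F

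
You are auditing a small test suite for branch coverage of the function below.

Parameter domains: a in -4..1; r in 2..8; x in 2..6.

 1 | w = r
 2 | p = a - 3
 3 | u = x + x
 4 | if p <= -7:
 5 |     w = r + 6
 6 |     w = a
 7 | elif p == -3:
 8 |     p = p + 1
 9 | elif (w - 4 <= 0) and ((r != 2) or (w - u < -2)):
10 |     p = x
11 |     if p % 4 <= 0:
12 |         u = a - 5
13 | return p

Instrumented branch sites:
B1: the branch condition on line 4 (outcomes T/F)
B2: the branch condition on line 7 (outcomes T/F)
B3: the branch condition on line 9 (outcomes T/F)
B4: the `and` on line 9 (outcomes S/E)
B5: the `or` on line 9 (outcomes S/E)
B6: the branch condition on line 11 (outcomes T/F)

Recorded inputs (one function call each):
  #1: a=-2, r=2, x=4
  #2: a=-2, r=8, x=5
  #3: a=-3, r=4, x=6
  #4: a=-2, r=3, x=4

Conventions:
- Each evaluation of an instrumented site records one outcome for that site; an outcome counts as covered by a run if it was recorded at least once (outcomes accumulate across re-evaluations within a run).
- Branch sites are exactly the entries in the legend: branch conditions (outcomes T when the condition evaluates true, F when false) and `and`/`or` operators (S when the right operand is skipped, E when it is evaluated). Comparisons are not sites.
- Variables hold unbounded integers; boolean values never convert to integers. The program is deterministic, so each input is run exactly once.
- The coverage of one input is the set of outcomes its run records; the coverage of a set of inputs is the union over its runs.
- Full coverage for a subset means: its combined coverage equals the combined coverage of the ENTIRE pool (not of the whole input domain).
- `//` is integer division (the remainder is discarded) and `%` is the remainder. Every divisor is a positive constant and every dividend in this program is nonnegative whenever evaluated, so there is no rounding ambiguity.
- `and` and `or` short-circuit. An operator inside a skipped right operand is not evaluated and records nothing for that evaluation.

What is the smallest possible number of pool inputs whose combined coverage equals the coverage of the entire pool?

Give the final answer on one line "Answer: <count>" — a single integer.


input #1, a=-2, r=2, x=4: events B1->F, B2->F, B4->E, B5->E, B3->T, B6->T; outcomes B1=F, B2=F, B3=T, B4=E, B5=E, B6=T
input #2, a=-2, r=8, x=5: events B1->F, B2->F, B4->S, B3->F; outcomes B1=F, B2=F, B3=F, B4=S
input #3, a=-3, r=4, x=6: events B1->F, B2->F, B4->E, B5->S, B3->T, B6->F; outcomes B1=F, B2=F, B3=T, B4=E, B5=S, B6=F
input #4, a=-2, r=3, x=4: events B1->F, B2->F, B4->E, B5->S, B3->T, B6->T; outcomes B1=F, B2=F, B3=T, B4=E, B5=S, B6=T
pool-wide coverage (10 outcomes): B1=F, B2=F, B3=T, B3=F, B4=S, B4=E, B5=S, B5=E, B6=T, B6=F
checked all size-1 subsets: none covers 10 outcomes (max 6/10)
checked all size-2 subsets: none covers 10 outcomes (max 8/10)
inputs {1, 2, 3} (size 3) cover everything; no size-3 subset with a lexicographically smaller index list covers all 10
Answer: 3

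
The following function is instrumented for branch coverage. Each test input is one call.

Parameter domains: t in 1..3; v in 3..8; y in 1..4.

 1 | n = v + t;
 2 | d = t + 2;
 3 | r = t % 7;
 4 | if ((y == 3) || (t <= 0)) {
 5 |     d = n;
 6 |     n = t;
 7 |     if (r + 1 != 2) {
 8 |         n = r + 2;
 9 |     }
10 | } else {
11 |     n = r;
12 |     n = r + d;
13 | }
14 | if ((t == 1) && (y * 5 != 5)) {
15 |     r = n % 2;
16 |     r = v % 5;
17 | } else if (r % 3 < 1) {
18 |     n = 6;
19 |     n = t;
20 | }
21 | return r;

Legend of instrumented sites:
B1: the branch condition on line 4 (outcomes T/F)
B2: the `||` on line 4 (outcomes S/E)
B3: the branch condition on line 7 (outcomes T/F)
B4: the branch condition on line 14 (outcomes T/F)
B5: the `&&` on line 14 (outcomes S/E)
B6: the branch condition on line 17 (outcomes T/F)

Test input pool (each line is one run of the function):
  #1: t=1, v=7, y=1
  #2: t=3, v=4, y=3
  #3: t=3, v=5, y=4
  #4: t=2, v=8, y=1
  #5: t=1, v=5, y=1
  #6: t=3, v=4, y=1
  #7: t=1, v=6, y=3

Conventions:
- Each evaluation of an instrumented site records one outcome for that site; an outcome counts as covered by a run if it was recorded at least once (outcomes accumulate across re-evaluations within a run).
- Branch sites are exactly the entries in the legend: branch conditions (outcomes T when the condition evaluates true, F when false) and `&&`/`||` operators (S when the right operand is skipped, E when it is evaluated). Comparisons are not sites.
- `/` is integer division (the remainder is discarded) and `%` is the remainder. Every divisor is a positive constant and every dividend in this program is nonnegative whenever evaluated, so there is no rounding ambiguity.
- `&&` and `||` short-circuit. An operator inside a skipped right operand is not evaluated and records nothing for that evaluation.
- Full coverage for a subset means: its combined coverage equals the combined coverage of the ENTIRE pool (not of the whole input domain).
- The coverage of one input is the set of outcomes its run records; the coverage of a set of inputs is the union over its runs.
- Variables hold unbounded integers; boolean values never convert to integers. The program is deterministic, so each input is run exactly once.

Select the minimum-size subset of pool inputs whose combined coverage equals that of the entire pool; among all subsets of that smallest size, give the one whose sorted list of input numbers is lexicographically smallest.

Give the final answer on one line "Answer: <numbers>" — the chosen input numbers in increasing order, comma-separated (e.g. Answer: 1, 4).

run #1 (t=1, v=7, y=1) runs B2->E, B1->F, B5->E, B4->F, B6->F; records B1=F, B2=E, B4=F, B5=E, B6=F
run #2 (t=3, v=4, y=3) runs B2->S, B1->T, B3->T, B5->S, B4->F, B6->T; records B1=T, B2=S, B3=T, B4=F, B5=S, B6=T
run #3 (t=3, v=5, y=4) runs B2->E, B1->F, B5->S, B4->F, B6->T; records B1=F, B2=E, B4=F, B5=S, B6=T
run #4 (t=2, v=8, y=1) runs B2->E, B1->F, B5->S, B4->F, B6->F; records B1=F, B2=E, B4=F, B5=S, B6=F
run #5 (t=1, v=5, y=1) runs B2->E, B1->F, B5->E, B4->F, B6->F; records B1=F, B2=E, B4=F, B5=E, B6=F
run #6 (t=3, v=4, y=1) runs B2->E, B1->F, B5->S, B4->F, B6->T; records B1=F, B2=E, B4=F, B5=S, B6=T
run #7 (t=1, v=6, y=3) runs B2->S, B1->T, B3->F, B5->E, B4->T; records B1=T, B2=S, B3=F, B4=T, B5=E
together the pool reaches 12 outcomes: B1=T, B1=F, B2=S, B2=E, B3=T, B3=F, B4=T, B4=F, B5=S, B5=E, B6=T, B6=F
checked all size-1 subsets: none covers 12 outcomes (max 6/12)
checked all size-2 subsets: none covers 12 outcomes (max 10/12)
inputs {1, 2, 7} (size 3) cover everything; no size-3 subset with a lexicographically smaller index list covers all 12

Answer: 1, 2, 7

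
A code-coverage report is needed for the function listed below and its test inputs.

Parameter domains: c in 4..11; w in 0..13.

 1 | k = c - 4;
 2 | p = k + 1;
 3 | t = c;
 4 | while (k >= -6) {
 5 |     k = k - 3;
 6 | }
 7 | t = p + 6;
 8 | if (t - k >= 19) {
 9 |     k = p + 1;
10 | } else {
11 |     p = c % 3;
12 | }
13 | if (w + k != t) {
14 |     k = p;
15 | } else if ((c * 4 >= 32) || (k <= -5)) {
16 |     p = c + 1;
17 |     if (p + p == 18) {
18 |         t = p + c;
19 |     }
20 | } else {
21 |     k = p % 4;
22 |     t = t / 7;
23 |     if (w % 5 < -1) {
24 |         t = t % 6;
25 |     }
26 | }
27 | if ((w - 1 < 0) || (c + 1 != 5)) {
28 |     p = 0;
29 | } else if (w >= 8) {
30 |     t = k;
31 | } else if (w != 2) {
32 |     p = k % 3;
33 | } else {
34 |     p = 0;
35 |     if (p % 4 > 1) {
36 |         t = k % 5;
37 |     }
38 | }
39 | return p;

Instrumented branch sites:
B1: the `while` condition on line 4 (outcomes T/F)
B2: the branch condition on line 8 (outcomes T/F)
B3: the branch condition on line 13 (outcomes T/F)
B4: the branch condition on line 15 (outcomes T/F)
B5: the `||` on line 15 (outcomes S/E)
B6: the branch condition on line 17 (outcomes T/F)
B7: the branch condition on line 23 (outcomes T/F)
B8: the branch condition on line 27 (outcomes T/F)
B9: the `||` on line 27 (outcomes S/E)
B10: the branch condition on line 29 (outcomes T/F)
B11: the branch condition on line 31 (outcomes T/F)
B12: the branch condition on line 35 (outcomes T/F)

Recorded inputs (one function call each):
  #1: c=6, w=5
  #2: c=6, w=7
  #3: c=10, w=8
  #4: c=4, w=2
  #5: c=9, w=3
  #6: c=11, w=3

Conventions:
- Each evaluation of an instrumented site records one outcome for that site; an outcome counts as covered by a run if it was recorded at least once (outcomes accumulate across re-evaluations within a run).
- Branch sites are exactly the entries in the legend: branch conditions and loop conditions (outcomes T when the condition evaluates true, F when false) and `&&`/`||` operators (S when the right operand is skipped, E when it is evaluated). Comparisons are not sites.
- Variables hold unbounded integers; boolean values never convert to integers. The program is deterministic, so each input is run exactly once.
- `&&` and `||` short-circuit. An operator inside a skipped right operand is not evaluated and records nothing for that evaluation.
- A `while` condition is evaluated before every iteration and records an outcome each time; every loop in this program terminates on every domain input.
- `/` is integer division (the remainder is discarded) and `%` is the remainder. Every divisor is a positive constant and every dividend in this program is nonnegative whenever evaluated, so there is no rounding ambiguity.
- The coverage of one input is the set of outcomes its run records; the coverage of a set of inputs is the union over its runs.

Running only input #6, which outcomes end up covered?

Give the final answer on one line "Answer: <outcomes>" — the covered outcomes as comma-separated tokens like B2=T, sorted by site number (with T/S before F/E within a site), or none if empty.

Running input #6 (c=11, w=3), event by event:
  B1->T, B1->T, B1->T, B1->T, B1->T, B1->F, B2->T, B3->T, B9->E, B8->T
deduplicating events, the covered set is: B1=T, B1=F, B2=T, B3=T, B8=T, B9=E

Answer: B1=T, B1=F, B2=T, B3=T, B8=T, B9=E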